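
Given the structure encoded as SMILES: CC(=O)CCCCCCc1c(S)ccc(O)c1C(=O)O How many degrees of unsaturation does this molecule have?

Molecular formula: C15H20O4S.
DoU = (2C + 2 + N − H − X) / 2, where X is the halogen count and O/S are ignored.
    = (2·15 + 2 + 0 − 20 − 0) / 2 = 12 / 2 = 6.

6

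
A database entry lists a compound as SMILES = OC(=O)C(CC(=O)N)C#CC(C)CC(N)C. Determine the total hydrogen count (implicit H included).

Walk through each heavy atom and fill implicit hydrogens from standard valence (C 4, N 3, O 2, S 2, halogen 1):
  atom 1: O, bond orders sum to 1 (valence 2) → 1 H
  atom 2: C, bond orders sum to 4 (valence 4) → 0 H
  atom 3: O, bond orders sum to 2 (valence 2) → 0 H
  atom 4: C, bond orders sum to 3 (valence 4) → 1 H
  atom 5: C, bond orders sum to 2 (valence 4) → 2 H
  atom 6: C, bond orders sum to 4 (valence 4) → 0 H
  atom 7: O, bond orders sum to 2 (valence 2) → 0 H
  atom 8: N, bond orders sum to 1 (valence 3) → 2 H
  atom 9: C, bond orders sum to 4 (valence 4) → 0 H
  atom 10: C, bond orders sum to 4 (valence 4) → 0 H
  atom 11: C, bond orders sum to 3 (valence 4) → 1 H
  atom 12: C, bond orders sum to 1 (valence 4) → 3 H
  atom 13: C, bond orders sum to 2 (valence 4) → 2 H
  atom 14: C, bond orders sum to 3 (valence 4) → 1 H
  atom 15: N, bond orders sum to 1 (valence 3) → 2 H
  atom 16: C, bond orders sum to 1 (valence 4) → 3 H
Total hydrogens: 18.

18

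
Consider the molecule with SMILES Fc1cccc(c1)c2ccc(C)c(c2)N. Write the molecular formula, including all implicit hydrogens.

Walk through each heavy atom and fill implicit hydrogens from standard valence (C 4, N 3, O 2, S 2, halogen 1); for lowercase aromatic atoms, an aromatic c carries 1 H when it has two neighbours and 0 H with three, and aromatic n carries 0 H:
  atom 1: F (halogen, monovalent) → 0 H
  atom 2: aromatic c, 3 neighbours → 0 H
  atom 3: aromatic c, 2 neighbours → 1 H
  atom 4: aromatic c, 2 neighbours → 1 H
  atom 5: aromatic c, 2 neighbours → 1 H
  atom 6: aromatic c, 3 neighbours → 0 H
  atom 7: aromatic c, 2 neighbours → 1 H
  atom 8: aromatic c, 3 neighbours → 0 H
  atom 9: aromatic c, 2 neighbours → 1 H
  atom 10: aromatic c, 2 neighbours → 1 H
  atom 11: aromatic c, 3 neighbours → 0 H
  atom 12: C, bond orders sum to 1 (valence 4) → 3 H
  atom 13: aromatic c, 3 neighbours → 0 H
  atom 14: aromatic c, 2 neighbours → 1 H
  atom 15: N, bond orders sum to 1 (valence 3) → 2 H
Totals → C:13, H:12, F:1, N:1.
In Hill order: C13H12FN.

C13H12FN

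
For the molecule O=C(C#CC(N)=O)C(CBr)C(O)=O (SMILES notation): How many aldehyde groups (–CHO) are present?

0

Scan the SMILES for the aldehyde motif — none present.
Groups that are present: 1 alkyne, 1 amide, 1 carboxylic acid, 1 ketone.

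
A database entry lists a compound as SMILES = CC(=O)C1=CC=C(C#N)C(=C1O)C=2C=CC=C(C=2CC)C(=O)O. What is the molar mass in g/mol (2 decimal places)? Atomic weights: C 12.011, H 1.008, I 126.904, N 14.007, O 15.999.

First, the molecular formula is C18H15NO4 (counting implicit H from valence).
  C: 18 × 12.011 = 216.198
  H: 15 × 1.008 = 15.120
  N: 1 × 14.007 = 14.007
  O: 4 × 15.999 = 63.996
Sum: 18×12.011 + 15×1.008 + 1×14.007 + 4×15.999 = 309.321 → 309.32 g/mol.

309.32 g/mol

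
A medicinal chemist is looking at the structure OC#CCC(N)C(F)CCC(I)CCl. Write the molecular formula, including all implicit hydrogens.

Walk through each heavy atom and fill implicit hydrogens from standard valence (C 4, N 3, O 2, S 2, halogen 1):
  atom 1: O, bond orders sum to 1 (valence 2) → 1 H
  atom 2: C, bond orders sum to 4 (valence 4) → 0 H
  atom 3: C, bond orders sum to 4 (valence 4) → 0 H
  atom 4: C, bond orders sum to 2 (valence 4) → 2 H
  atom 5: C, bond orders sum to 3 (valence 4) → 1 H
  atom 6: N, bond orders sum to 1 (valence 3) → 2 H
  atom 7: C, bond orders sum to 3 (valence 4) → 1 H
  atom 8: F (halogen, monovalent) → 0 H
  atom 9: C, bond orders sum to 2 (valence 4) → 2 H
  atom 10: C, bond orders sum to 2 (valence 4) → 2 H
  atom 11: C, bond orders sum to 3 (valence 4) → 1 H
  atom 12: I (halogen, monovalent) → 0 H
  atom 13: C, bond orders sum to 2 (valence 4) → 2 H
  atom 14: Cl (halogen, monovalent) → 0 H
Totals → C:9, H:14, Cl:1, F:1, I:1, N:1, O:1.
In Hill order: C9H14ClFINO.

C9H14ClFINO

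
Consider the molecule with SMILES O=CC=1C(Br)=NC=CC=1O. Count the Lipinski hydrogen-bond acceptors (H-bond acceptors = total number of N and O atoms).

N atoms: 1; O atoms: 2.
Lipinski HBA = 1 + 2 = 3.

3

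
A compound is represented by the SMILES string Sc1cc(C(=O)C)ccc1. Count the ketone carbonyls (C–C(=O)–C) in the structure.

1

The ketone motif appears at heavy-atom position 5 in the SMILES.
Other groups present: 1 thiol.
Ketone count: 1.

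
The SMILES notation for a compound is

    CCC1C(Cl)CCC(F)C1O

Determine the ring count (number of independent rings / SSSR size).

1

In SMILES, each pair of matching ring-closure digits denotes one ring-closing bond; the number of such bonds equals the number of independent rings.
Ring-closure bonds here: 1.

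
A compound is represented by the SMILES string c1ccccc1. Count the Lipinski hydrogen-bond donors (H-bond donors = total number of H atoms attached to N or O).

0

Donors: find every N or O and count the H atoms it carries.
  (no N or O atoms present)
Lipinski HBD = 0.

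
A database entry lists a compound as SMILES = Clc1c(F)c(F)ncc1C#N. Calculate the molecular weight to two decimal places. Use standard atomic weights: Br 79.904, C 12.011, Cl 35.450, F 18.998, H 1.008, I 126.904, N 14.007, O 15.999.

First, the molecular formula is C6HClF2N2 (counting implicit H from valence).
  C: 6 × 12.011 = 72.066
  Cl: 1 × 35.450 = 35.450
  F: 2 × 18.998 = 37.996
  H: 1 × 1.008 = 1.008
  N: 2 × 14.007 = 28.014
Sum: 6×12.011 + 1×35.450 + 2×18.998 + 1×1.008 + 2×14.007 = 174.534 → 174.53 g/mol.

174.53 g/mol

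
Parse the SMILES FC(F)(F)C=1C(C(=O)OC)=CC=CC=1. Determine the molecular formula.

C9H7F3O2

Walk through each heavy atom and fill implicit hydrogens from standard valence (C 4, N 3, O 2, S 2, halogen 1):
  atom 1: F (halogen, monovalent) → 0 H
  atom 2: C, bond orders sum to 4 (valence 4) → 0 H
  atom 3: F (halogen, monovalent) → 0 H
  atom 4: F (halogen, monovalent) → 0 H
  atom 5: C, bond orders sum to 4 (valence 4) → 0 H
  atom 6: C, bond orders sum to 4 (valence 4) → 0 H
  atom 7: C, bond orders sum to 4 (valence 4) → 0 H
  atom 8: O, bond orders sum to 2 (valence 2) → 0 H
  atom 9: O, bond orders sum to 2 (valence 2) → 0 H
  atom 10: C, bond orders sum to 1 (valence 4) → 3 H
  atom 11: C, bond orders sum to 3 (valence 4) → 1 H
  atom 12: C, bond orders sum to 3 (valence 4) → 1 H
  atom 13: C, bond orders sum to 3 (valence 4) → 1 H
  atom 14: C, bond orders sum to 3 (valence 4) → 1 H
Totals → C:9, H:7, F:3, O:2.
In Hill order: C9H7F3O2.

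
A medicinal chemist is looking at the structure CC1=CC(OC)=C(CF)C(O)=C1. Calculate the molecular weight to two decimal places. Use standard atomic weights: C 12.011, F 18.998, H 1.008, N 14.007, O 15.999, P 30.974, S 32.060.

First, the molecular formula is C9H11FO2 (counting implicit H from valence).
  C: 9 × 12.011 = 108.099
  F: 1 × 18.998 = 18.998
  H: 11 × 1.008 = 11.088
  O: 2 × 15.999 = 31.998
Sum: 9×12.011 + 1×18.998 + 11×1.008 + 2×15.999 = 170.183 → 170.18 g/mol.

170.18 g/mol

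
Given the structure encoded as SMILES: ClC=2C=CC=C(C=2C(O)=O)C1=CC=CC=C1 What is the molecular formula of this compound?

C13H9ClO2

Walk through each heavy atom and fill implicit hydrogens from standard valence (C 4, N 3, O 2, S 2, halogen 1):
  atom 1: Cl (halogen, monovalent) → 0 H
  atom 2: C, bond orders sum to 4 (valence 4) → 0 H
  atom 3: C, bond orders sum to 3 (valence 4) → 1 H
  atom 4: C, bond orders sum to 3 (valence 4) → 1 H
  atom 5: C, bond orders sum to 3 (valence 4) → 1 H
  atom 6: C, bond orders sum to 4 (valence 4) → 0 H
  atom 7: C, bond orders sum to 4 (valence 4) → 0 H
  atom 8: C, bond orders sum to 4 (valence 4) → 0 H
  atom 9: O, bond orders sum to 1 (valence 2) → 1 H
  atom 10: O, bond orders sum to 2 (valence 2) → 0 H
  atom 11: C, bond orders sum to 4 (valence 4) → 0 H
  atom 12: C, bond orders sum to 3 (valence 4) → 1 H
  atom 13: C, bond orders sum to 3 (valence 4) → 1 H
  atom 14: C, bond orders sum to 3 (valence 4) → 1 H
  atom 15: C, bond orders sum to 3 (valence 4) → 1 H
  atom 16: C, bond orders sum to 3 (valence 4) → 1 H
Totals → C:13, H:9, Cl:1, O:2.
In Hill order: C13H9ClO2.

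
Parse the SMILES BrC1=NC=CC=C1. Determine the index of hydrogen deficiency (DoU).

4

Degree of unsaturation = (number of rings) + (number of π bonds).
Ring closures in the SMILES: 1.
π bonds: 3 double bonds (each 1 DoU) → 3 DoU from unsaturation.
Total DoU = 1 + 3 = 4.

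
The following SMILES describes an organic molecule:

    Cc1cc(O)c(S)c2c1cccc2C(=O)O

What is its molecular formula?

C12H10O3S

Walk through each heavy atom and fill implicit hydrogens from standard valence (C 4, N 3, O 2, S 2, halogen 1); for lowercase aromatic atoms, an aromatic c carries 1 H when it has two neighbours and 0 H with three, and aromatic n carries 0 H:
  atom 1: C, bond orders sum to 1 (valence 4) → 3 H
  atom 2: aromatic c, 3 neighbours → 0 H
  atom 3: aromatic c, 2 neighbours → 1 H
  atom 4: aromatic c, 3 neighbours → 0 H
  atom 5: O, bond orders sum to 1 (valence 2) → 1 H
  atom 6: aromatic c, 3 neighbours → 0 H
  atom 7: S, bond orders sum to 1 (valence 2) → 1 H
  atom 8: aromatic c, 3 neighbours → 0 H
  atom 9: aromatic c, 3 neighbours → 0 H
  atom 10: aromatic c, 2 neighbours → 1 H
  atom 11: aromatic c, 2 neighbours → 1 H
  atom 12: aromatic c, 2 neighbours → 1 H
  atom 13: aromatic c, 3 neighbours → 0 H
  atom 14: C, bond orders sum to 4 (valence 4) → 0 H
  atom 15: O, bond orders sum to 2 (valence 2) → 0 H
  atom 16: O, bond orders sum to 1 (valence 2) → 1 H
Totals → C:12, H:10, O:3, S:1.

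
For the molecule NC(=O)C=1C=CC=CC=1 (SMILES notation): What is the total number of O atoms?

1

Scan the SMILES for O atoms (remember two-letter symbols like Cl and Br are single atoms).
Oxygen count: 1.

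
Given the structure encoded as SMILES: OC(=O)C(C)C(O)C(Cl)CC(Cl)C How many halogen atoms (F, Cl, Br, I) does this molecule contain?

Halogen atoms appear at heavy-atom positions 9, 12 (2×Cl).
Other groups present: 1 carboxylic acid, 1 hydroxyl.
Halogen count: 2.

2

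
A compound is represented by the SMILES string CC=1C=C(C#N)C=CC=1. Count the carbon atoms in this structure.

8

Count every carbon token in the SMILES (each C, including those in ring-closure positions and inside branches).
Carbon count: 8.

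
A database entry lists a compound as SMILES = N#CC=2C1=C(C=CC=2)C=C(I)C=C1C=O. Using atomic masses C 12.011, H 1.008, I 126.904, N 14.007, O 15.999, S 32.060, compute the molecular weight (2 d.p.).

First, the molecular formula is C12H6INO (counting implicit H from valence).
  C: 12 × 12.011 = 144.132
  H: 6 × 1.008 = 6.048
  I: 1 × 126.904 = 126.904
  N: 1 × 14.007 = 14.007
  O: 1 × 15.999 = 15.999
Sum: 12×12.011 + 6×1.008 + 1×126.904 + 1×14.007 + 1×15.999 = 307.090 → 307.09 g/mol.

307.09 g/mol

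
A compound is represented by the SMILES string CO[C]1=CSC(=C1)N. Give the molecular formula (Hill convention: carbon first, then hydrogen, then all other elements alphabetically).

Walk through each heavy atom and fill implicit hydrogens from standard valence (C 4, N 3, O 2, S 2, halogen 1):
  atom 1: C, bond orders sum to 1 (valence 4) → 3 H
  atom 2: O, bond orders sum to 2 (valence 2) → 0 H
  atom 3: C with explicit H count 0
  atom 4: C, bond orders sum to 3 (valence 4) → 1 H
  atom 5: S, bond orders sum to 2 (valence 2) → 0 H
  atom 6: C, bond orders sum to 4 (valence 4) → 0 H
  atom 7: C, bond orders sum to 3 (valence 4) → 1 H
  atom 8: N, bond orders sum to 1 (valence 3) → 2 H
Totals → C:5, H:7, N:1, O:1, S:1.
In Hill order: C5H7NOS.

C5H7NOS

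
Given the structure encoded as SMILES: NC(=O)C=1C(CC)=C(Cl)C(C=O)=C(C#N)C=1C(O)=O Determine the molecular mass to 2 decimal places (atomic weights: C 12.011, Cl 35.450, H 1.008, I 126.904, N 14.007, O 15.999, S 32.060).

First, the molecular formula is C12H9ClN2O4 (counting implicit H from valence).
  C: 12 × 12.011 = 144.132
  Cl: 1 × 35.450 = 35.450
  H: 9 × 1.008 = 9.072
  N: 2 × 14.007 = 28.014
  O: 4 × 15.999 = 63.996
Sum: 12×12.011 + 1×35.450 + 9×1.008 + 2×14.007 + 4×15.999 = 280.664 → 280.66 g/mol.

280.66 g/mol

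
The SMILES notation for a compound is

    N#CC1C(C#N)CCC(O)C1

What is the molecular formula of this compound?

Walk through each heavy atom and fill implicit hydrogens from standard valence (C 4, N 3, O 2, S 2, halogen 1):
  atom 1: N, bond orders sum to 3 (valence 3) → 0 H
  atom 2: C, bond orders sum to 4 (valence 4) → 0 H
  atom 3: C, bond orders sum to 3 (valence 4) → 1 H
  atom 4: C, bond orders sum to 3 (valence 4) → 1 H
  atom 5: C, bond orders sum to 4 (valence 4) → 0 H
  atom 6: N, bond orders sum to 3 (valence 3) → 0 H
  atom 7: C, bond orders sum to 2 (valence 4) → 2 H
  atom 8: C, bond orders sum to 2 (valence 4) → 2 H
  atom 9: C, bond orders sum to 3 (valence 4) → 1 H
  atom 10: O, bond orders sum to 1 (valence 2) → 1 H
  atom 11: C, bond orders sum to 2 (valence 4) → 2 H
Totals → C:8, H:10, N:2, O:1.
In Hill order: C8H10N2O.

C8H10N2O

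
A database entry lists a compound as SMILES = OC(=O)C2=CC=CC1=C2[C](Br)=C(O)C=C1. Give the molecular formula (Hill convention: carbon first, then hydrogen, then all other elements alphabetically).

Walk through each heavy atom and fill implicit hydrogens from standard valence (C 4, N 3, O 2, S 2, halogen 1):
  atom 1: O, bond orders sum to 1 (valence 2) → 1 H
  atom 2: C, bond orders sum to 4 (valence 4) → 0 H
  atom 3: O, bond orders sum to 2 (valence 2) → 0 H
  atom 4: C, bond orders sum to 4 (valence 4) → 0 H
  atom 5: C, bond orders sum to 3 (valence 4) → 1 H
  atom 6: C, bond orders sum to 3 (valence 4) → 1 H
  atom 7: C, bond orders sum to 3 (valence 4) → 1 H
  atom 8: C, bond orders sum to 4 (valence 4) → 0 H
  atom 9: C, bond orders sum to 4 (valence 4) → 0 H
  atom 10: C with explicit H count 0
  atom 11: Br (halogen, monovalent) → 0 H
  atom 12: C, bond orders sum to 4 (valence 4) → 0 H
  atom 13: O, bond orders sum to 1 (valence 2) → 1 H
  atom 14: C, bond orders sum to 3 (valence 4) → 1 H
  atom 15: C, bond orders sum to 3 (valence 4) → 1 H
Totals → C:11, H:7, Br:1, O:3.

C11H7BrO3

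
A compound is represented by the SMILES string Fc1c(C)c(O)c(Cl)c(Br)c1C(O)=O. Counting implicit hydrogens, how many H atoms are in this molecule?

5

Walk through each heavy atom and fill implicit hydrogens from standard valence (C 4, N 3, O 2, S 2, halogen 1); for lowercase aromatic atoms, an aromatic c carries 1 H when it has two neighbours and 0 H with three, and aromatic n carries 0 H:
  atom 1: F (halogen, monovalent) → 0 H
  atom 2: aromatic c, 3 neighbours → 0 H
  atom 3: aromatic c, 3 neighbours → 0 H
  atom 4: C, bond orders sum to 1 (valence 4) → 3 H
  atom 5: aromatic c, 3 neighbours → 0 H
  atom 6: O, bond orders sum to 1 (valence 2) → 1 H
  atom 7: aromatic c, 3 neighbours → 0 H
  atom 8: Cl (halogen, monovalent) → 0 H
  atom 9: aromatic c, 3 neighbours → 0 H
  atom 10: Br (halogen, monovalent) → 0 H
  atom 11: aromatic c, 3 neighbours → 0 H
  atom 12: C, bond orders sum to 4 (valence 4) → 0 H
  atom 13: O, bond orders sum to 1 (valence 2) → 1 H
  atom 14: O, bond orders sum to 2 (valence 2) → 0 H
Total hydrogens: 5.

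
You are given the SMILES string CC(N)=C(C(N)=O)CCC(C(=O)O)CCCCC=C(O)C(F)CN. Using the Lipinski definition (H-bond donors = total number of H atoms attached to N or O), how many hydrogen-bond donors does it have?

8

Donors: find every N or O and count the H atoms it carries.
  atom 3 (N): bond orders sum to 1 → 2 H
  atom 6 (N): bond orders sum to 1 → 2 H
  atom 7 (O): bond orders sum to 2 → 0 H
  atom 12 (O): bond orders sum to 2 → 0 H
  atom 13 (O): bond orders sum to 1 → 1 H
  atom 20 (O): bond orders sum to 1 → 1 H
  atom 24 (N): bond orders sum to 1 → 2 H
Lipinski HBD = 8.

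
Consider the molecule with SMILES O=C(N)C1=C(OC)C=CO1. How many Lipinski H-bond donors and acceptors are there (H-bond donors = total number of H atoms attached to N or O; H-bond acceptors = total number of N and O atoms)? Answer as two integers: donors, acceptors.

Donors: find every N or O and count the H atoms it carries.
  atom 1 (O): bond orders sum to 2 → 0 H
  atom 3 (N): bond orders sum to 1 → 2 H
  atom 6 (O): bond orders sum to 2 → 0 H
  atom 10 (O): bond orders sum to 2 → 0 H
Lipinski HBD = 2.
Acceptors: N atoms = 1, O atoms = 3 → HBA = 4.

2, 4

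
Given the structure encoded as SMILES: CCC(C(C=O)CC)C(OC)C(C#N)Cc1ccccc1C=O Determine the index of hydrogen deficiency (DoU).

8

Molecular formula: C19H25NO3.
DoU = (2C + 2 + N − H − X) / 2, where X is the halogen count and O/S are ignored.
    = (2·19 + 2 + 1 − 25 − 0) / 2 = 16 / 2 = 8.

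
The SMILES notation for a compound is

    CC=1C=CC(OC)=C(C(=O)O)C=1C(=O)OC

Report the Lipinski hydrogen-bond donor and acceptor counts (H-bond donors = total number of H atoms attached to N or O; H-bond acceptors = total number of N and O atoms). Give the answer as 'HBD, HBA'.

1, 5

Donors: find every N or O and count the H atoms it carries.
  atom 6 (O): bond orders sum to 2 → 0 H
  atom 10 (O): bond orders sum to 2 → 0 H
  atom 11 (O): bond orders sum to 1 → 1 H
  atom 14 (O): bond orders sum to 2 → 0 H
  atom 15 (O): bond orders sum to 2 → 0 H
Lipinski HBD = 1.
Acceptors: N atoms = 0, O atoms = 5 → HBA = 5.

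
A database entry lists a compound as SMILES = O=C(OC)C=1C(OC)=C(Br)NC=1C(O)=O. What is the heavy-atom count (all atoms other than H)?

15

Every atom symbol written in the SMILES (organic subset) is one heavy atom; implicit H are not written.
Heavy atoms by element → Br:1, C:8, N:1, O:5.
Total: 15.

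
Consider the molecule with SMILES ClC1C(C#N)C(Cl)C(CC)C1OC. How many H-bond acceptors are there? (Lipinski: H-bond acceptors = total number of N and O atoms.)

N atoms: 1; O atoms: 1.
Lipinski HBA = 1 + 1 = 2.

2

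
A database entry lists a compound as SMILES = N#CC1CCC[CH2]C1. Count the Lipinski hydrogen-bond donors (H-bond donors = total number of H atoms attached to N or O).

Donors: find every N or O and count the H atoms it carries.
  atom 1 (N): bond orders sum to 3 → 0 H
Lipinski HBD = 0.

0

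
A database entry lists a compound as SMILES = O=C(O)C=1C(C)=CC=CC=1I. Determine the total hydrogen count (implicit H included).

Walk through each heavy atom and fill implicit hydrogens from standard valence (C 4, N 3, O 2, S 2, halogen 1):
  atom 1: O, bond orders sum to 2 (valence 2) → 0 H
  atom 2: C, bond orders sum to 4 (valence 4) → 0 H
  atom 3: O, bond orders sum to 1 (valence 2) → 1 H
  atom 4: C, bond orders sum to 4 (valence 4) → 0 H
  atom 5: C, bond orders sum to 4 (valence 4) → 0 H
  atom 6: C, bond orders sum to 1 (valence 4) → 3 H
  atom 7: C, bond orders sum to 3 (valence 4) → 1 H
  atom 8: C, bond orders sum to 3 (valence 4) → 1 H
  atom 9: C, bond orders sum to 3 (valence 4) → 1 H
  atom 10: C, bond orders sum to 4 (valence 4) → 0 H
  atom 11: I (halogen, monovalent) → 0 H
Total hydrogens: 7.

7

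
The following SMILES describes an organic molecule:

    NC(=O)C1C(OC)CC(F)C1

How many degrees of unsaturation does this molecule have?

2

Degree of unsaturation = (number of rings) + (number of π bonds).
Ring closures in the SMILES: 1.
π bonds: 1 double bond (each 1 DoU) → 1 DoU from unsaturation.
Total DoU = 1 + 1 = 2.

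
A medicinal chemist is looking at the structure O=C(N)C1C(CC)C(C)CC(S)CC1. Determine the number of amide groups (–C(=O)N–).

1

The amide motif appears at heavy-atom position 2 in the SMILES.
Other groups present: 1 thiol.
Amide count: 1.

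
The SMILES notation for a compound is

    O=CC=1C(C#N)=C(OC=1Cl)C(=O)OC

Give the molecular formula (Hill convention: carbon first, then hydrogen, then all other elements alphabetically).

C8H4ClNO4

Walk through each heavy atom and fill implicit hydrogens from standard valence (C 4, N 3, O 2, S 2, halogen 1):
  atom 1: O, bond orders sum to 2 (valence 2) → 0 H
  atom 2: C, bond orders sum to 3 (valence 4) → 1 H
  atom 3: C, bond orders sum to 4 (valence 4) → 0 H
  atom 4: C, bond orders sum to 4 (valence 4) → 0 H
  atom 5: C, bond orders sum to 4 (valence 4) → 0 H
  atom 6: N, bond orders sum to 3 (valence 3) → 0 H
  atom 7: C, bond orders sum to 4 (valence 4) → 0 H
  atom 8: O, bond orders sum to 2 (valence 2) → 0 H
  atom 9: C, bond orders sum to 4 (valence 4) → 0 H
  atom 10: Cl (halogen, monovalent) → 0 H
  atom 11: C, bond orders sum to 4 (valence 4) → 0 H
  atom 12: O, bond orders sum to 2 (valence 2) → 0 H
  atom 13: O, bond orders sum to 2 (valence 2) → 0 H
  atom 14: C, bond orders sum to 1 (valence 4) → 3 H
Totals → C:8, H:4, Cl:1, N:1, O:4.
In Hill order: C8H4ClNO4.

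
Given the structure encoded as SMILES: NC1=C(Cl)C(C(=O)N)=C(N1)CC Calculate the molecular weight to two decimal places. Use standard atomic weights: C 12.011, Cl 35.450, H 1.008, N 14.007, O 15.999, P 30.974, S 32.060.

First, the molecular formula is C7H10ClN3O (counting implicit H from valence).
  C: 7 × 12.011 = 84.077
  Cl: 1 × 35.450 = 35.450
  H: 10 × 1.008 = 10.080
  N: 3 × 14.007 = 42.021
  O: 1 × 15.999 = 15.999
Sum: 7×12.011 + 1×35.450 + 10×1.008 + 3×14.007 + 1×15.999 = 187.627 → 187.63 g/mol.

187.63 g/mol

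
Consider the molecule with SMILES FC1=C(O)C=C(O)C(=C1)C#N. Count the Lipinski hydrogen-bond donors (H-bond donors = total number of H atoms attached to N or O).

2

Donors: find every N or O and count the H atoms it carries.
  atom 4 (O): bond orders sum to 1 → 1 H
  atom 7 (O): bond orders sum to 1 → 1 H
  atom 11 (N): bond orders sum to 3 → 0 H
Lipinski HBD = 2.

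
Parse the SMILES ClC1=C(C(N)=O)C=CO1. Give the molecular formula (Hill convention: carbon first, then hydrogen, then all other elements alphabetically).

Walk through each heavy atom and fill implicit hydrogens from standard valence (C 4, N 3, O 2, S 2, halogen 1):
  atom 1: Cl (halogen, monovalent) → 0 H
  atom 2: C, bond orders sum to 4 (valence 4) → 0 H
  atom 3: C, bond orders sum to 4 (valence 4) → 0 H
  atom 4: C, bond orders sum to 4 (valence 4) → 0 H
  atom 5: N, bond orders sum to 1 (valence 3) → 2 H
  atom 6: O, bond orders sum to 2 (valence 2) → 0 H
  atom 7: C, bond orders sum to 3 (valence 4) → 1 H
  atom 8: C, bond orders sum to 3 (valence 4) → 1 H
  atom 9: O, bond orders sum to 2 (valence 2) → 0 H
Totals → C:5, H:4, Cl:1, N:1, O:2.

C5H4ClNO2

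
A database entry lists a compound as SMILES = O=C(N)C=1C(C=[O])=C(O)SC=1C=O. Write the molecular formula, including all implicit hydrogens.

C7H5NO4S

Walk through each heavy atom and fill implicit hydrogens from standard valence (C 4, N 3, O 2, S 2, halogen 1):
  atom 1: O, bond orders sum to 2 (valence 2) → 0 H
  atom 2: C, bond orders sum to 4 (valence 4) → 0 H
  atom 3: N, bond orders sum to 1 (valence 3) → 2 H
  atom 4: C, bond orders sum to 4 (valence 4) → 0 H
  atom 5: C, bond orders sum to 4 (valence 4) → 0 H
  atom 6: C, bond orders sum to 3 (valence 4) → 1 H
  atom 7: O with explicit H count 0
  atom 8: C, bond orders sum to 4 (valence 4) → 0 H
  atom 9: O, bond orders sum to 1 (valence 2) → 1 H
  atom 10: S, bond orders sum to 2 (valence 2) → 0 H
  atom 11: C, bond orders sum to 4 (valence 4) → 0 H
  atom 12: C, bond orders sum to 3 (valence 4) → 1 H
  atom 13: O, bond orders sum to 2 (valence 2) → 0 H
Totals → C:7, H:5, N:1, O:4, S:1.
In Hill order: C7H5NO4S.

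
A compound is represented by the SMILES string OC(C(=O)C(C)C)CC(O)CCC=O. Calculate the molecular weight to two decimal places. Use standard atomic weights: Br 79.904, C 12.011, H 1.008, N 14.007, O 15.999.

First, the molecular formula is C10H18O4 (counting implicit H from valence).
  C: 10 × 12.011 = 120.110
  H: 18 × 1.008 = 18.144
  O: 4 × 15.999 = 63.996
Sum: 10×12.011 + 18×1.008 + 4×15.999 = 202.250 → 202.25 g/mol.

202.25 g/mol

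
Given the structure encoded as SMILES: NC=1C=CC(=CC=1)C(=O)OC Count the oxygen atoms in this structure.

Scan the SMILES for O atoms (remember two-letter symbols like Cl and Br are single atoms).
Oxygen count: 2.

2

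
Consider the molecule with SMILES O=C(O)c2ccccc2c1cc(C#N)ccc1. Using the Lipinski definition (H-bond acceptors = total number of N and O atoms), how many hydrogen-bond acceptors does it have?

3

N atoms: 1; O atoms: 2.
Lipinski HBA = 1 + 2 = 3.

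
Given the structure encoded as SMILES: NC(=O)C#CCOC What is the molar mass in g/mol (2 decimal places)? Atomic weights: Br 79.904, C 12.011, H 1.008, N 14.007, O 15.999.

First, the molecular formula is C5H7NO2 (counting implicit H from valence).
  C: 5 × 12.011 = 60.055
  H: 7 × 1.008 = 7.056
  N: 1 × 14.007 = 14.007
  O: 2 × 15.999 = 31.998
Sum: 5×12.011 + 7×1.008 + 1×14.007 + 2×15.999 = 113.116 → 113.12 g/mol.

113.12 g/mol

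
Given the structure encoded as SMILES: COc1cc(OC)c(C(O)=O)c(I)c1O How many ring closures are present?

In SMILES, each pair of matching ring-closure digits denotes one ring-closing bond; the number of such bonds equals the number of independent rings.
Ring-closure bonds here: 1.

1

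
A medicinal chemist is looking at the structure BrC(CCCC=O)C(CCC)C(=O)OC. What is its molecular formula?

Walk through each heavy atom and fill implicit hydrogens from standard valence (C 4, N 3, O 2, S 2, halogen 1):
  atom 1: Br (halogen, monovalent) → 0 H
  atom 2: C, bond orders sum to 3 (valence 4) → 1 H
  atom 3: C, bond orders sum to 2 (valence 4) → 2 H
  atom 4: C, bond orders sum to 2 (valence 4) → 2 H
  atom 5: C, bond orders sum to 2 (valence 4) → 2 H
  atom 6: C, bond orders sum to 3 (valence 4) → 1 H
  atom 7: O, bond orders sum to 2 (valence 2) → 0 H
  atom 8: C, bond orders sum to 3 (valence 4) → 1 H
  atom 9: C, bond orders sum to 2 (valence 4) → 2 H
  atom 10: C, bond orders sum to 2 (valence 4) → 2 H
  atom 11: C, bond orders sum to 1 (valence 4) → 3 H
  atom 12: C, bond orders sum to 4 (valence 4) → 0 H
  atom 13: O, bond orders sum to 2 (valence 2) → 0 H
  atom 14: O, bond orders sum to 2 (valence 2) → 0 H
  atom 15: C, bond orders sum to 1 (valence 4) → 3 H
Totals → C:11, H:19, Br:1, O:3.
In Hill order: C11H19BrO3.

C11H19BrO3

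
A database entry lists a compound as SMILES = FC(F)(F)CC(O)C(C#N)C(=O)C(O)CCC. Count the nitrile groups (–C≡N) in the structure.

The nitrile motif appears at heavy-atom position 9 in the SMILES.
Other groups present: 2 hydroxyl, 1 ketone.
Nitrile count: 1.

1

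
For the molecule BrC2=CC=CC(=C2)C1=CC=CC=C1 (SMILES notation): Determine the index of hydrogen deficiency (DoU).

8

Molecular formula: C12H9Br.
DoU = (2C + 2 + N − H − X) / 2, where X is the halogen count and O/S are ignored.
    = (2·12 + 2 + 0 − 9 − 1) / 2 = 16 / 2 = 8.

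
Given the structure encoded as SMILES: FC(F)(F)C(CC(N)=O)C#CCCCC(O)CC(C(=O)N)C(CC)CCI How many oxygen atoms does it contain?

3

Scan the SMILES for O atoms (remember two-letter symbols like Cl and Br are single atoms).
Oxygen count: 3.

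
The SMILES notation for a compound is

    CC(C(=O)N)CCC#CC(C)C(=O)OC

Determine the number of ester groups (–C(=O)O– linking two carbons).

The ester motif appears at heavy-atom position 12 in the SMILES.
Other groups present: 1 alkyne, 1 amide.
Ester count: 1.

1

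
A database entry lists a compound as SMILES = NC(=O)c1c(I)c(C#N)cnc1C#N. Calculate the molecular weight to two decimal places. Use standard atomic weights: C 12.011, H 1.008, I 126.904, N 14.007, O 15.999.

First, the molecular formula is C8H3IN4O (counting implicit H from valence).
  C: 8 × 12.011 = 96.088
  H: 3 × 1.008 = 3.024
  I: 1 × 126.904 = 126.904
  N: 4 × 14.007 = 56.028
  O: 1 × 15.999 = 15.999
Sum: 8×12.011 + 3×1.008 + 1×126.904 + 4×14.007 + 1×15.999 = 298.043 → 298.04 g/mol.

298.04 g/mol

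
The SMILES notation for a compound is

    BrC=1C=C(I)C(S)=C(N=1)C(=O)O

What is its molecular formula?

Walk through each heavy atom and fill implicit hydrogens from standard valence (C 4, N 3, O 2, S 2, halogen 1):
  atom 1: Br (halogen, monovalent) → 0 H
  atom 2: C, bond orders sum to 4 (valence 4) → 0 H
  atom 3: C, bond orders sum to 3 (valence 4) → 1 H
  atom 4: C, bond orders sum to 4 (valence 4) → 0 H
  atom 5: I (halogen, monovalent) → 0 H
  atom 6: C, bond orders sum to 4 (valence 4) → 0 H
  atom 7: S, bond orders sum to 1 (valence 2) → 1 H
  atom 8: C, bond orders sum to 4 (valence 4) → 0 H
  atom 9: N, bond orders sum to 3 (valence 3) → 0 H
  atom 10: C, bond orders sum to 4 (valence 4) → 0 H
  atom 11: O, bond orders sum to 2 (valence 2) → 0 H
  atom 12: O, bond orders sum to 1 (valence 2) → 1 H
Totals → C:6, H:3, Br:1, I:1, N:1, O:2, S:1.

C6H3BrINO2S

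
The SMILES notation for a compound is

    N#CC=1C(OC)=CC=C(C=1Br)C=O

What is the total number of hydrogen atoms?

6

Walk through each heavy atom and fill implicit hydrogens from standard valence (C 4, N 3, O 2, S 2, halogen 1):
  atom 1: N, bond orders sum to 3 (valence 3) → 0 H
  atom 2: C, bond orders sum to 4 (valence 4) → 0 H
  atom 3: C, bond orders sum to 4 (valence 4) → 0 H
  atom 4: C, bond orders sum to 4 (valence 4) → 0 H
  atom 5: O, bond orders sum to 2 (valence 2) → 0 H
  atom 6: C, bond orders sum to 1 (valence 4) → 3 H
  atom 7: C, bond orders sum to 3 (valence 4) → 1 H
  atom 8: C, bond orders sum to 3 (valence 4) → 1 H
  atom 9: C, bond orders sum to 4 (valence 4) → 0 H
  atom 10: C, bond orders sum to 4 (valence 4) → 0 H
  atom 11: Br (halogen, monovalent) → 0 H
  atom 12: C, bond orders sum to 3 (valence 4) → 1 H
  atom 13: O, bond orders sum to 2 (valence 2) → 0 H
Total hydrogens: 6.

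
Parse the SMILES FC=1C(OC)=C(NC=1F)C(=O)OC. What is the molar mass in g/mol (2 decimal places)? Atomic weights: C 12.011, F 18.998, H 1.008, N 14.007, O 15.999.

191.13 g/mol

First, the molecular formula is C7H7F2NO3 (counting implicit H from valence).
  C: 7 × 12.011 = 84.077
  F: 2 × 18.998 = 37.996
  H: 7 × 1.008 = 7.056
  N: 1 × 14.007 = 14.007
  O: 3 × 15.999 = 47.997
Sum: 7×12.011 + 2×18.998 + 7×1.008 + 1×14.007 + 3×15.999 = 191.133 → 191.13 g/mol.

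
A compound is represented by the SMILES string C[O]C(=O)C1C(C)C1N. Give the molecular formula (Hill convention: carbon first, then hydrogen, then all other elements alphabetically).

Walk through each heavy atom and fill implicit hydrogens from standard valence (C 4, N 3, O 2, S 2, halogen 1):
  atom 1: C, bond orders sum to 1 (valence 4) → 3 H
  atom 2: O with explicit H count 0
  atom 3: C, bond orders sum to 4 (valence 4) → 0 H
  atom 4: O, bond orders sum to 2 (valence 2) → 0 H
  atom 5: C, bond orders sum to 3 (valence 4) → 1 H
  atom 6: C, bond orders sum to 3 (valence 4) → 1 H
  atom 7: C, bond orders sum to 1 (valence 4) → 3 H
  atom 8: C, bond orders sum to 3 (valence 4) → 1 H
  atom 9: N, bond orders sum to 1 (valence 3) → 2 H
Totals → C:6, H:11, N:1, O:2.

C6H11NO2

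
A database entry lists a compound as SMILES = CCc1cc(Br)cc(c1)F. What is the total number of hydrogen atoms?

Walk through each heavy atom and fill implicit hydrogens from standard valence (C 4, N 3, O 2, S 2, halogen 1); for lowercase aromatic atoms, an aromatic c carries 1 H when it has two neighbours and 0 H with three, and aromatic n carries 0 H:
  atom 1: C, bond orders sum to 1 (valence 4) → 3 H
  atom 2: C, bond orders sum to 2 (valence 4) → 2 H
  atom 3: aromatic c, 3 neighbours → 0 H
  atom 4: aromatic c, 2 neighbours → 1 H
  atom 5: aromatic c, 3 neighbours → 0 H
  atom 6: Br (halogen, monovalent) → 0 H
  atom 7: aromatic c, 2 neighbours → 1 H
  atom 8: aromatic c, 3 neighbours → 0 H
  atom 9: aromatic c, 2 neighbours → 1 H
  atom 10: F (halogen, monovalent) → 0 H
Total hydrogens: 8.

8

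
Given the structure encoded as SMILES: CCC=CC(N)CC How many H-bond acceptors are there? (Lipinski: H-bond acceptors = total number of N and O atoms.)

1

N atoms: 1; O atoms: 0.
Lipinski HBA = 1 + 0 = 1.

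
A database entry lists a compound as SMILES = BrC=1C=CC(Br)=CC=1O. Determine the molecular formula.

C6H4Br2O

Walk through each heavy atom and fill implicit hydrogens from standard valence (C 4, N 3, O 2, S 2, halogen 1):
  atom 1: Br (halogen, monovalent) → 0 H
  atom 2: C, bond orders sum to 4 (valence 4) → 0 H
  atom 3: C, bond orders sum to 3 (valence 4) → 1 H
  atom 4: C, bond orders sum to 3 (valence 4) → 1 H
  atom 5: C, bond orders sum to 4 (valence 4) → 0 H
  atom 6: Br (halogen, monovalent) → 0 H
  atom 7: C, bond orders sum to 3 (valence 4) → 1 H
  atom 8: C, bond orders sum to 4 (valence 4) → 0 H
  atom 9: O, bond orders sum to 1 (valence 2) → 1 H
Totals → C:6, H:4, Br:2, O:1.
In Hill order: C6H4Br2O.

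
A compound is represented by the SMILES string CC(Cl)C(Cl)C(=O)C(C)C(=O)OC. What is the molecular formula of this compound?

C8H12Cl2O3

Walk through each heavy atom and fill implicit hydrogens from standard valence (C 4, N 3, O 2, S 2, halogen 1):
  atom 1: C, bond orders sum to 1 (valence 4) → 3 H
  atom 2: C, bond orders sum to 3 (valence 4) → 1 H
  atom 3: Cl (halogen, monovalent) → 0 H
  atom 4: C, bond orders sum to 3 (valence 4) → 1 H
  atom 5: Cl (halogen, monovalent) → 0 H
  atom 6: C, bond orders sum to 4 (valence 4) → 0 H
  atom 7: O, bond orders sum to 2 (valence 2) → 0 H
  atom 8: C, bond orders sum to 3 (valence 4) → 1 H
  atom 9: C, bond orders sum to 1 (valence 4) → 3 H
  atom 10: C, bond orders sum to 4 (valence 4) → 0 H
  atom 11: O, bond orders sum to 2 (valence 2) → 0 H
  atom 12: O, bond orders sum to 2 (valence 2) → 0 H
  atom 13: C, bond orders sum to 1 (valence 4) → 3 H
Totals → C:8, H:12, Cl:2, O:3.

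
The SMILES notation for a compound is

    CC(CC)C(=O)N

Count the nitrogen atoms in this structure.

Scan the SMILES for N atoms (remember two-letter symbols like Cl and Br are single atoms).
Nitrogen count: 1.

1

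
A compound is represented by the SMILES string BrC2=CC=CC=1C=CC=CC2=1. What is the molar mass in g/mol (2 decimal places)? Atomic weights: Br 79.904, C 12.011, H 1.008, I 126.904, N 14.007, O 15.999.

First, the molecular formula is C10H7Br (counting implicit H from valence).
  Br: 1 × 79.904 = 79.904
  C: 10 × 12.011 = 120.110
  H: 7 × 1.008 = 7.056
Sum: 1×79.904 + 10×12.011 + 7×1.008 = 207.070 → 207.07 g/mol.

207.07 g/mol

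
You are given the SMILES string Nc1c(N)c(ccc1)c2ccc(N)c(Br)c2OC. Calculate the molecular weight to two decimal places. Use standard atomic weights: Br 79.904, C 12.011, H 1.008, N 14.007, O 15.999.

First, the molecular formula is C13H14BrN3O (counting implicit H from valence).
  Br: 1 × 79.904 = 79.904
  C: 13 × 12.011 = 156.143
  H: 14 × 1.008 = 14.112
  N: 3 × 14.007 = 42.021
  O: 1 × 15.999 = 15.999
Sum: 1×79.904 + 13×12.011 + 14×1.008 + 3×14.007 + 1×15.999 = 308.179 → 308.18 g/mol.

308.18 g/mol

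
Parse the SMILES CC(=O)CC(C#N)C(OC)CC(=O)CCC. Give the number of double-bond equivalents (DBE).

Degree of unsaturation = (number of rings) + (number of π bonds).
Ring closures in the SMILES: 0.
π bonds: 2 double bonds (each 1 DoU), 1 triple bond (each 2 DoU) → 4 DoU from unsaturation.
Total DoU = 0 + 4 = 4.

4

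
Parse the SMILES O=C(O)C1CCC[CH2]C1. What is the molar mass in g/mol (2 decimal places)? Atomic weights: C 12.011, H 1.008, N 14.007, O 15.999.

First, the molecular formula is C7H12O2 (counting implicit H from valence).
  C: 7 × 12.011 = 84.077
  H: 12 × 1.008 = 12.096
  O: 2 × 15.999 = 31.998
Sum: 7×12.011 + 12×1.008 + 2×15.999 = 128.171 → 128.17 g/mol.

128.17 g/mol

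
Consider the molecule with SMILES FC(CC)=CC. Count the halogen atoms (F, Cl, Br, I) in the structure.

Halogen atoms appear at heavy-atom position 1 (1×F).
Other groups present: 1 alkene.
Halogen count: 1.

1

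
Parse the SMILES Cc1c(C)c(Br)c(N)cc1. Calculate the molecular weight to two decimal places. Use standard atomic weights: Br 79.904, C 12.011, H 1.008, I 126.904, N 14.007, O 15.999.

200.08 g/mol

First, the molecular formula is C8H10BrN (counting implicit H from valence).
  Br: 1 × 79.904 = 79.904
  C: 8 × 12.011 = 96.088
  H: 10 × 1.008 = 10.080
  N: 1 × 14.007 = 14.007
Sum: 1×79.904 + 8×12.011 + 10×1.008 + 1×14.007 = 200.079 → 200.08 g/mol.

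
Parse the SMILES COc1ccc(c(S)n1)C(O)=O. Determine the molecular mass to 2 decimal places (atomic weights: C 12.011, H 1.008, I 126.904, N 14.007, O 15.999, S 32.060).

185.20 g/mol

First, the molecular formula is C7H7NO3S (counting implicit H from valence).
  C: 7 × 12.011 = 84.077
  H: 7 × 1.008 = 7.056
  N: 1 × 14.007 = 14.007
  O: 3 × 15.999 = 47.997
  S: 1 × 32.060 = 32.060
Sum: 7×12.011 + 7×1.008 + 1×14.007 + 3×15.999 + 1×32.060 = 185.197 → 185.20 g/mol.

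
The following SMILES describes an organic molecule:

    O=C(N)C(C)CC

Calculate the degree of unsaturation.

1

Molecular formula: C5H11NO.
DoU = (2C + 2 + N − H − X) / 2, where X is the halogen count and O/S are ignored.
    = (2·5 + 2 + 1 − 11 − 0) / 2 = 2 / 2 = 1.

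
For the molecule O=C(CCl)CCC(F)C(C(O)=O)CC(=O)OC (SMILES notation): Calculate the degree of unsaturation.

3

Molecular formula: C10H14ClFO5.
DoU = (2C + 2 + N − H − X) / 2, where X is the halogen count and O/S are ignored.
    = (2·10 + 2 + 0 − 14 − 2) / 2 = 6 / 2 = 3.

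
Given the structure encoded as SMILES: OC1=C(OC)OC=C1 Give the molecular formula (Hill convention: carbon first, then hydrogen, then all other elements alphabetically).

Walk through each heavy atom and fill implicit hydrogens from standard valence (C 4, N 3, O 2, S 2, halogen 1):
  atom 1: O, bond orders sum to 1 (valence 2) → 1 H
  atom 2: C, bond orders sum to 4 (valence 4) → 0 H
  atom 3: C, bond orders sum to 4 (valence 4) → 0 H
  atom 4: O, bond orders sum to 2 (valence 2) → 0 H
  atom 5: C, bond orders sum to 1 (valence 4) → 3 H
  atom 6: O, bond orders sum to 2 (valence 2) → 0 H
  atom 7: C, bond orders sum to 3 (valence 4) → 1 H
  atom 8: C, bond orders sum to 3 (valence 4) → 1 H
Totals → C:5, H:6, O:3.

C5H6O3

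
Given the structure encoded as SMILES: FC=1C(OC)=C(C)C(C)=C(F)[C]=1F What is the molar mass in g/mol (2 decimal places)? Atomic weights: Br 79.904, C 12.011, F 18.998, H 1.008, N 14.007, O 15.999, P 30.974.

190.16 g/mol

First, the molecular formula is C9H9F3O (counting implicit H from valence).
  C: 9 × 12.011 = 108.099
  F: 3 × 18.998 = 56.994
  H: 9 × 1.008 = 9.072
  O: 1 × 15.999 = 15.999
Sum: 9×12.011 + 3×18.998 + 9×1.008 + 1×15.999 = 190.164 → 190.16 g/mol.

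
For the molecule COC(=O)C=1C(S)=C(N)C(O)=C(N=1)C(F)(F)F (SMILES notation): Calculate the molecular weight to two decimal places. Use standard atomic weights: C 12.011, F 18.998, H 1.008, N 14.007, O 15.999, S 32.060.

268.21 g/mol

First, the molecular formula is C8H7F3N2O3S (counting implicit H from valence).
  C: 8 × 12.011 = 96.088
  F: 3 × 18.998 = 56.994
  H: 7 × 1.008 = 7.056
  N: 2 × 14.007 = 28.014
  O: 3 × 15.999 = 47.997
  S: 1 × 32.060 = 32.060
Sum: 8×12.011 + 3×18.998 + 7×1.008 + 2×14.007 + 3×15.999 + 1×32.060 = 268.209 → 268.21 g/mol.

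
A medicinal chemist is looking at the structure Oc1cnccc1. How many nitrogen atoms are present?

1

Scan the SMILES for N atoms (remember two-letter symbols like Cl and Br are single atoms).
Nitrogen count: 1.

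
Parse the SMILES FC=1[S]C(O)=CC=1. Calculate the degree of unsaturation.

3

Molecular formula: C4H3FOS.
DoU = (2C + 2 + N − H − X) / 2, where X is the halogen count and O/S are ignored.
    = (2·4 + 2 + 0 − 3 − 1) / 2 = 6 / 2 = 3.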